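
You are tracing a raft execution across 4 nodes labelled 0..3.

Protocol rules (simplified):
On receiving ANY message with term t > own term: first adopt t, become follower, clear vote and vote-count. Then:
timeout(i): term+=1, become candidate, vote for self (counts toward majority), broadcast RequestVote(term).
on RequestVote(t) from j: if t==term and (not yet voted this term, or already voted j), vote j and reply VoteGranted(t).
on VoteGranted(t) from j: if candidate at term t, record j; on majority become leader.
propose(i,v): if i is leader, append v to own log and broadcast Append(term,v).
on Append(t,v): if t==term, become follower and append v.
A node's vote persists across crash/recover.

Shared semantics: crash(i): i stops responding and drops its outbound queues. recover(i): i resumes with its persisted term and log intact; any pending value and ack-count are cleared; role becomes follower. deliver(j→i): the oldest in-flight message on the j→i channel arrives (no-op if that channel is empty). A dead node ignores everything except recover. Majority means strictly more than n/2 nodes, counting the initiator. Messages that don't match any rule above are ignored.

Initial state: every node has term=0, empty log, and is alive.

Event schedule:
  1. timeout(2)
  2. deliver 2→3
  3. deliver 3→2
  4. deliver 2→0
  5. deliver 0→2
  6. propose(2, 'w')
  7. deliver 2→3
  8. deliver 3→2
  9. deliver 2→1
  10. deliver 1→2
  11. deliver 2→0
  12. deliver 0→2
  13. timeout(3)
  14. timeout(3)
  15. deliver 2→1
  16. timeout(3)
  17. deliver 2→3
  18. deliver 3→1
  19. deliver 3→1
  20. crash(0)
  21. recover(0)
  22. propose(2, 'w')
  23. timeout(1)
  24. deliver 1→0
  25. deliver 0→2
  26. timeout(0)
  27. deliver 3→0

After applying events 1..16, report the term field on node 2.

after 1 — timeout(2): n2:cand/t1/[-]
after 2 — deliver 2→3: n3:foll/t1/[-]
after 3 — deliver 3→2: ·
after 4 — deliver 2→0: n0:foll/t1/[-]
after 5 — deliver 0→2: n2:lead/t1/[-]
after 6 — propose(2,'w'): n2:lead/t1/[w]
after 7 — deliver 2→3: n3:foll/t1/[w]
after 8 — deliver 3→2: ·
after 9 — deliver 2→1: n1:foll/t1/[-]
after 10 — deliver 1→2: ·
after 11 — deliver 2→0: n0:foll/t1/[w]
after 12 — deliver 0→2: ·
after 13 — timeout(3): n3:cand/t2/[w]
after 14 — timeout(3): n3:cand/t3/[w]
after 15 — deliver 2→1: n1:foll/t1/[w]
after 16 — timeout(3): n3:cand/t4/[w]

1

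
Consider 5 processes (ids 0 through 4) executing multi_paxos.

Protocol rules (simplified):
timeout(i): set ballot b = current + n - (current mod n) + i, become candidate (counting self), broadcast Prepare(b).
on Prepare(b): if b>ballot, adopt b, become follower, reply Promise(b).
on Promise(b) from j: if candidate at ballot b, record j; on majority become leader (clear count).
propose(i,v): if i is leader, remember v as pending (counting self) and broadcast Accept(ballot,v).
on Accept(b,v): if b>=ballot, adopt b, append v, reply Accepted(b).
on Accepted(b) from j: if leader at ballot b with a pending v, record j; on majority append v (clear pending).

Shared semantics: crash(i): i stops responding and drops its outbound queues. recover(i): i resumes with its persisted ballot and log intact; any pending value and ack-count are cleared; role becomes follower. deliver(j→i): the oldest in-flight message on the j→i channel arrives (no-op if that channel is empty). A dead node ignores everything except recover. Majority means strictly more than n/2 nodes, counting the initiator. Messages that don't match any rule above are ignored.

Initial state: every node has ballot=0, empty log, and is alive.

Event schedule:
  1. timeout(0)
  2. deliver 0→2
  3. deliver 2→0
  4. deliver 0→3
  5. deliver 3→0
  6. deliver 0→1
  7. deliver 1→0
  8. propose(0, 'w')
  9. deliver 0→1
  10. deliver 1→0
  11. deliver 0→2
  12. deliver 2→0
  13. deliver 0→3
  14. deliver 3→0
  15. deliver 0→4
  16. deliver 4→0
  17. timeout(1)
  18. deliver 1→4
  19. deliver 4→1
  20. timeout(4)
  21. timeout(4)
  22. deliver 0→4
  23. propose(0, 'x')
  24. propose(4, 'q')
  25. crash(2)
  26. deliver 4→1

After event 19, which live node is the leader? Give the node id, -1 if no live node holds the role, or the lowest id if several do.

0

1. timeout(0):  <0:cand b5 ->
2. deliver 0→2:  <2:foll b5 ->
3. deliver 2→0:  nop
4. deliver 0→3:  <3:foll b5 ->
5. deliver 3→0:  <0:lead b5 ->
6. deliver 0→1:  <1:foll b5 ->
7. deliver 1→0:  nop
8. propose(0,'w'):  nop
9. deliver 0→1:  <1:foll b5 w>
10. deliver 1→0:  nop
11. deliver 0→2:  <2:foll b5 w>
12. deliver 2→0:  <0:lead b5 w>
13. deliver 0→3:  <3:foll b5 w>
14. deliver 3→0:  nop
15. deliver 0→4:  <4:foll b5 ->
16. deliver 4→0:  nop
17. timeout(1):  <1:cand b11 w>
18. deliver 1→4:  <4:foll b11 ->
19. deliver 4→1:  nop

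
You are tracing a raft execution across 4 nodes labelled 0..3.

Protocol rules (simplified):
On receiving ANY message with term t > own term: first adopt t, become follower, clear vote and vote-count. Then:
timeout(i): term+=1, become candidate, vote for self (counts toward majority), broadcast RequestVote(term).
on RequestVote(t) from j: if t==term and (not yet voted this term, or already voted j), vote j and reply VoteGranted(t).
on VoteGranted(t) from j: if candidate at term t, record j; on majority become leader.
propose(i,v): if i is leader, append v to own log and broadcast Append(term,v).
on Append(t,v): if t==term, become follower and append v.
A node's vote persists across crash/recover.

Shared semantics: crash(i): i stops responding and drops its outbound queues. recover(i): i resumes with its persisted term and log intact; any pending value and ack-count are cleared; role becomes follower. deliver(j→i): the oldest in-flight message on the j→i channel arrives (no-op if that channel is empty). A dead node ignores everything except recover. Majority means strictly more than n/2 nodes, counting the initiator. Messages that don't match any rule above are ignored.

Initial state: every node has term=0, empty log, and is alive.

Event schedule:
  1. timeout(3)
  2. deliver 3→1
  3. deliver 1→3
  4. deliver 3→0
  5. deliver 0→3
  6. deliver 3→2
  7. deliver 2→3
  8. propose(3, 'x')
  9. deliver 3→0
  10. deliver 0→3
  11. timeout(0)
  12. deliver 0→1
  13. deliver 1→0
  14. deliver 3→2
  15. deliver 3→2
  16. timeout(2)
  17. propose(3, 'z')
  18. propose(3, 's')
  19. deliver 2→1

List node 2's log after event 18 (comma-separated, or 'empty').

e1 timeout(3): 3[cand,t=1,-]
e2 deliver 3→1: 1[foll,t=1,-]
e3 deliver 1→3: ·
e4 deliver 3→0: 0[foll,t=1,-]
e5 deliver 0→3: 3[lead,t=1,-]
e6 deliver 3→2: 2[foll,t=1,-]
e7 deliver 2→3: ·
e8 propose(3,'x'): 3[lead,t=1,x]
e9 deliver 3→0: 0[foll,t=1,x]
e10 deliver 0→3: ·
e11 timeout(0): 0[cand,t=2,x]
e12 deliver 0→1: 1[foll,t=2,-]
e13 deliver 1→0: ·
e14 deliver 3→2: 2[foll,t=1,x]
e15 deliver 3→2: ·
e16 timeout(2): 2[cand,t=2,x]
e17 propose(3,'z'): 3[lead,t=1,x,z]
e18 propose(3,'s'): 3[lead,t=1,x,z,s]

x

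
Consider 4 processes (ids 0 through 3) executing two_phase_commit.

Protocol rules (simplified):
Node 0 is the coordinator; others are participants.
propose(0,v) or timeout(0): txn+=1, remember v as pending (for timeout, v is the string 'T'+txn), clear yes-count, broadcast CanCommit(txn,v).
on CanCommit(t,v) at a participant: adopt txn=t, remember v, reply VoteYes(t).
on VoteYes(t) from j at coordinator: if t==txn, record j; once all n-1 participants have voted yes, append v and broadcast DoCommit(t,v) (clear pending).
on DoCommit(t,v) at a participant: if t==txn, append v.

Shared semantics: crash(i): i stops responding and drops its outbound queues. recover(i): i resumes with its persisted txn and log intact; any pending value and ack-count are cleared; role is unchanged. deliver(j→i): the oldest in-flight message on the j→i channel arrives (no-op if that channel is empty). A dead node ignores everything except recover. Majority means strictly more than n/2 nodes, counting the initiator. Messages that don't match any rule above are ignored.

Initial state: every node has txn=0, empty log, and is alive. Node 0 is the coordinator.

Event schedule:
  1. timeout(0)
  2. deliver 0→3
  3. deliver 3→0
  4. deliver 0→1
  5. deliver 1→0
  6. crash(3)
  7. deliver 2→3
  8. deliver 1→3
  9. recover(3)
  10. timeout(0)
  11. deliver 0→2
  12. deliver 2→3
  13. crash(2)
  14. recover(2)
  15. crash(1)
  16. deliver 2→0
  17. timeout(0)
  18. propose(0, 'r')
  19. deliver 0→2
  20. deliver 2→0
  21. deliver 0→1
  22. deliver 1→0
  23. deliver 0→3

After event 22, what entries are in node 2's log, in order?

empty

e1 timeout(0): 0[coor,t=1,-]
e2 deliver 0→3: 3[part,t=1,-]
e3 deliver 3→0: ·
e4 deliver 0→1: 1[part,t=1,-]
e5 deliver 1→0: ·
e6 crash(3): 3[✗part,t=1,-]
e7 deliver 2→3: ·
e8 deliver 1→3: ·
e9 recover(3): 3[part,t=1,-]
e10 timeout(0): 0[coor,t=2,-]
e11 deliver 0→2: 2[part,t=1,-]
e12 deliver 2→3: ·
e13 crash(2): 2[✗part,t=1,-]
e14 recover(2): 2[part,t=1,-]
e15 crash(1): 1[✗part,t=1,-]
e16 deliver 2→0: ·
e17 timeout(0): 0[coor,t=3,-]
e18 propose(0,'r'): 0[coor,t=4,-]
e19 deliver 0→2: 2[part,t=2,-]
e20 deliver 2→0: ·
e21 deliver 0→1: ·
e22 deliver 1→0: ·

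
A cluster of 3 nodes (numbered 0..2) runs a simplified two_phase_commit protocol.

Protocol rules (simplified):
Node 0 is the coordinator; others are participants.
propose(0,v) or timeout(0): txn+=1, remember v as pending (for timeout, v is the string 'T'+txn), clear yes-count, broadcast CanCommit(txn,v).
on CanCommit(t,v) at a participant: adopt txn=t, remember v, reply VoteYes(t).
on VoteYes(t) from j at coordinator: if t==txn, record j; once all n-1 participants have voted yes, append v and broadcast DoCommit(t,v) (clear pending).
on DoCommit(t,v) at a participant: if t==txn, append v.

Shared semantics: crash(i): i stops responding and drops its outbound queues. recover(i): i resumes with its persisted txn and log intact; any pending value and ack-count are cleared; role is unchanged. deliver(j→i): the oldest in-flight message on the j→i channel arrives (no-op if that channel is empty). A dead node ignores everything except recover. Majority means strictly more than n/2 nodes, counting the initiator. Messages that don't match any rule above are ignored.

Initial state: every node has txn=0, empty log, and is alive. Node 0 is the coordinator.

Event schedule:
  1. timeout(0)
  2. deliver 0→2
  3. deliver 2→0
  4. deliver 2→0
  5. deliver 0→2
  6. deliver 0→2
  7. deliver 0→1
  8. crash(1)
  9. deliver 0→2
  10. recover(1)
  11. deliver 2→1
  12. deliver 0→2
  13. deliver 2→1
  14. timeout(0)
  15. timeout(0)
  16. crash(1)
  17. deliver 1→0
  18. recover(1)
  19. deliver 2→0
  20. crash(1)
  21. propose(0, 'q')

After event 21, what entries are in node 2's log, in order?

after 1 — timeout(0): n0:coor/t1/[-]
after 2 — deliver 0→2: n2:part/t1/[-]
after 3 — deliver 2→0: ·
after 4 — deliver 2→0: ·
after 5 — deliver 0→2: ·
after 6 — deliver 0→2: ·
after 7 — deliver 0→1: n1:part/t1/[-]
after 8 — crash(1): n1:✗part/t1/[-]
after 9 — deliver 0→2: ·
after 10 — recover(1): n1:part/t1/[-]
after 11 — deliver 2→1: ·
after 12 — deliver 0→2: ·
after 13 — deliver 2→1: ·
after 14 — timeout(0): n0:coor/t2/[-]
after 15 — timeout(0): n0:coor/t3/[-]
after 16 — crash(1): n1:✗part/t1/[-]
after 17 — deliver 1→0: ·
after 18 — recover(1): n1:part/t1/[-]
after 19 — deliver 2→0: ·
after 20 — crash(1): n1:✗part/t1/[-]
after 21 — propose(0,'q'): n0:coor/t4/[-]

empty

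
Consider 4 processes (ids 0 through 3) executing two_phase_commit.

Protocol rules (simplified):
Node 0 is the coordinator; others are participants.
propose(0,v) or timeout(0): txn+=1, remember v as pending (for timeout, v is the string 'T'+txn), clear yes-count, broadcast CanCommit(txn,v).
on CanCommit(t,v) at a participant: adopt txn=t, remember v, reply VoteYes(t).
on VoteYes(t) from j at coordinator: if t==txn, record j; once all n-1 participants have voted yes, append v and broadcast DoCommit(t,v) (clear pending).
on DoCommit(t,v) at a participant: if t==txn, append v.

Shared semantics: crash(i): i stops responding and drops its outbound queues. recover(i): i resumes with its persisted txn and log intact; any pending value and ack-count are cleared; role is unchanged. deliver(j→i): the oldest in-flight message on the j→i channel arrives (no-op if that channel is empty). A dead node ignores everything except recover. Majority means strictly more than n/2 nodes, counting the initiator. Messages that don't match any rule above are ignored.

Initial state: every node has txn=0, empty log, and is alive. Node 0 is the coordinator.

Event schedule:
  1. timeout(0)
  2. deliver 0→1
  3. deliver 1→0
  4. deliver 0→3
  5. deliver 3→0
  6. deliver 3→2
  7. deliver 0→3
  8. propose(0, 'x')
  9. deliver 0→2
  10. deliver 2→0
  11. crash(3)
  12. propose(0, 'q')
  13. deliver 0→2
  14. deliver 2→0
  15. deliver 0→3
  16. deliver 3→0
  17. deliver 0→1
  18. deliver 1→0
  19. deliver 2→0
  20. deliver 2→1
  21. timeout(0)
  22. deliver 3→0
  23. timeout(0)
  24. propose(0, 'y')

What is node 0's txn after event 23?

1. timeout(0):  <0:coor t1 ->
2. deliver 0→1:  <1:part t1 ->
3. deliver 1→0:  nop
4. deliver 0→3:  <3:part t1 ->
5. deliver 3→0:  nop
6. deliver 3→2:  nop
7. deliver 0→3:  nop
8. propose(0,'x'):  <0:coor t2 ->
9. deliver 0→2:  <2:part t1 ->
10. deliver 2→0:  nop
11. crash(3):  <3:✗part t1 ->
12. propose(0,'q'):  <0:coor t3 ->
13. deliver 0→2:  <2:part t2 ->
14. deliver 2→0:  nop
15. deliver 0→3:  nop
16. deliver 3→0:  nop
17. deliver 0→1:  <1:part t2 ->
18. deliver 1→0:  nop
19. deliver 2→0:  nop
20. deliver 2→1:  nop
21. timeout(0):  <0:coor t4 ->
22. deliver 3→0:  nop
23. timeout(0):  <0:coor t5 ->

5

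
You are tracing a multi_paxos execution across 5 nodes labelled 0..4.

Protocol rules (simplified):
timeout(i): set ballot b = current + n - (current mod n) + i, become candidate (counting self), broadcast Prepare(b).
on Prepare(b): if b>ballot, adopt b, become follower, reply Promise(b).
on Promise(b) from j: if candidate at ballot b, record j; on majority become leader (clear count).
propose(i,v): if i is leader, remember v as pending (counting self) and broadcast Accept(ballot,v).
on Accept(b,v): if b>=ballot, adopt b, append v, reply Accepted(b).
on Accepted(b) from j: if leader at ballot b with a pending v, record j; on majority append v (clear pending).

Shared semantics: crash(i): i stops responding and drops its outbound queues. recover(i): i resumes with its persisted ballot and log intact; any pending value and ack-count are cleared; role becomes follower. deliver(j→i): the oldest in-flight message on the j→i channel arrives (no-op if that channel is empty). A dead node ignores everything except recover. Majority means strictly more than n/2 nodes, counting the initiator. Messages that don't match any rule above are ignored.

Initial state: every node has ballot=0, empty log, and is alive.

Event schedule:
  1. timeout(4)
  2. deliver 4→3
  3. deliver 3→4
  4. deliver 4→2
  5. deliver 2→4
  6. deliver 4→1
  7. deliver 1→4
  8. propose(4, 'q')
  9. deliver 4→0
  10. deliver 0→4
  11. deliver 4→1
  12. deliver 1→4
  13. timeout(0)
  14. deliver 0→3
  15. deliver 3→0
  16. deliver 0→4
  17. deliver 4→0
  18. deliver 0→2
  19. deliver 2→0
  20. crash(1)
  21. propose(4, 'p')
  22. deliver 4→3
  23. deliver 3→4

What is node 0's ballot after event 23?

10

[1] timeout(4) → N4(cand b9 [-])
[2] deliver 4→3 → N3(foll b9 [-])
[3] deliver 3→4 → ∅
[4] deliver 4→2 → N2(foll b9 [-])
[5] deliver 2→4 → N4(lead b9 [-])
[6] deliver 4→1 → N1(foll b9 [-])
[7] deliver 1→4 → ∅
[8] propose(4,'q') → ∅
[9] deliver 4→0 → N0(foll b9 [-])
[10] deliver 0→4 → ∅
[11] deliver 4→1 → N1(foll b9 [q])
[12] deliver 1→4 → ∅
[13] timeout(0) → N0(cand b10 [-])
[14] deliver 0→3 → N3(foll b10 [-])
[15] deliver 3→0 → ∅
[16] deliver 0→4 → N4(foll b10 [-])
[17] deliver 4→0 → ∅
[18] deliver 0→2 → N2(foll b10 [-])
[19] deliver 2→0 → N0(lead b10 [-])
[20] crash(1) → N1(✗foll b9 [q])
[21] propose(4,'p') → ∅
[22] deliver 4→3 → ∅
[23] deliver 3→4 → ∅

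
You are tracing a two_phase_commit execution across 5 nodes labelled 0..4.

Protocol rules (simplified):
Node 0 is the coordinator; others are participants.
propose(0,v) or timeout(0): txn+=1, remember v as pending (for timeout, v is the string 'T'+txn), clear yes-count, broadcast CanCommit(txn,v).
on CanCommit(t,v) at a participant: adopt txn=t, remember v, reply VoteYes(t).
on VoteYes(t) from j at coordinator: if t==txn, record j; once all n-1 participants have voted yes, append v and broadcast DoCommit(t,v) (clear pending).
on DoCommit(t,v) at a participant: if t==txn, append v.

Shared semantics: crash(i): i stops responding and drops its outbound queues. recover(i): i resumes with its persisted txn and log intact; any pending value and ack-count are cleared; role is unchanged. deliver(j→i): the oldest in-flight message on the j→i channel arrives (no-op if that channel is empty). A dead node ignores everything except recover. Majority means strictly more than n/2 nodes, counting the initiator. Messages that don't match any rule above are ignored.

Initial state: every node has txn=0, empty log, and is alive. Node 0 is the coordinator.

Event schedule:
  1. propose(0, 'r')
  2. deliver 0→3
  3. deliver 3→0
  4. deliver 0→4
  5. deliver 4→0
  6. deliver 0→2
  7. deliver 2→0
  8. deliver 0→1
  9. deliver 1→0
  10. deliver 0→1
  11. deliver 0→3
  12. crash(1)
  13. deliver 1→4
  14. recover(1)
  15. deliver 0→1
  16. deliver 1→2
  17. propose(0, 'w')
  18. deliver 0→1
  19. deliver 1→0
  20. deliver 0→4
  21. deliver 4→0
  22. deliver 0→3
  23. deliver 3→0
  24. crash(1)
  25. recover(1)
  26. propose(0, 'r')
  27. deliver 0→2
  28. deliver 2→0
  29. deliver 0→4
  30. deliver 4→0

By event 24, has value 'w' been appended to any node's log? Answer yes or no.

step 1 propose(0,'r'): 0={coor,t=1,log=-}
step 2 deliver 0→3: 3={part,t=1,log=-}
step 3 deliver 3→0: —
step 4 deliver 0→4: 4={part,t=1,log=-}
step 5 deliver 4→0: —
step 6 deliver 0→2: 2={part,t=1,log=-}
step 7 deliver 2→0: —
step 8 deliver 0→1: 1={part,t=1,log=-}
step 9 deliver 1→0: 0={coor,t=1,log=r}
step 10 deliver 0→1: 1={part,t=1,log=r}
step 11 deliver 0→3: 3={part,t=1,log=r}
step 12 crash(1): 1={✗part,t=1,log=r}
step 13 deliver 1→4: —
step 14 recover(1): 1={part,t=1,log=r}
step 15 deliver 0→1: —
step 16 deliver 1→2: —
step 17 propose(0,'w'): 0={coor,t=2,log=r}
step 18 deliver 0→1: 1={part,t=2,log=r}
step 19 deliver 1→0: —
step 20 deliver 0→4: 4={part,t=1,log=r}
step 21 deliver 4→0: —
step 22 deliver 0→3: 3={part,t=2,log=r}
step 23 deliver 3→0: —
step 24 crash(1): 1={✗part,t=2,log=r}

no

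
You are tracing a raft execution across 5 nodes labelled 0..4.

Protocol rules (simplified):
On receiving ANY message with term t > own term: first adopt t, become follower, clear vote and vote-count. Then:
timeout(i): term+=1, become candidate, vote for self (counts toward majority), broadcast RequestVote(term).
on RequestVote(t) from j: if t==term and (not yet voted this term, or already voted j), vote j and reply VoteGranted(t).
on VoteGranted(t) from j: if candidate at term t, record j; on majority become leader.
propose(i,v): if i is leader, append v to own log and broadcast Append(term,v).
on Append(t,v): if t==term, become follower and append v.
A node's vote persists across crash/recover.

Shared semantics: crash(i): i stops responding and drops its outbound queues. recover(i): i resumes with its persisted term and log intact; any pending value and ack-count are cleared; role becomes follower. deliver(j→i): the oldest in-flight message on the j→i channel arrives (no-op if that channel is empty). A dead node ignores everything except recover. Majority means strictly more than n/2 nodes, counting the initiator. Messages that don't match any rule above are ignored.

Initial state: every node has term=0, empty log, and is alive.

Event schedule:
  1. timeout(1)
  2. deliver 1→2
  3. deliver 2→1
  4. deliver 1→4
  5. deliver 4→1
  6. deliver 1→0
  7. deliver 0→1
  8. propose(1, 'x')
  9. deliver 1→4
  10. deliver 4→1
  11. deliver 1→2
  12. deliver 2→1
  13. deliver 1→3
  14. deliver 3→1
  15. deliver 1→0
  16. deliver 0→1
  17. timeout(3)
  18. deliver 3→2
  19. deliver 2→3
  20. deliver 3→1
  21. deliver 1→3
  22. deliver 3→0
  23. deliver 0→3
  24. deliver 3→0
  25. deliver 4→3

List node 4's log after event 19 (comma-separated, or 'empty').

after 1 — timeout(1): n1:cand/t1/[-]
after 2 — deliver 1→2: n2:foll/t1/[-]
after 3 — deliver 2→1: ·
after 4 — deliver 1→4: n4:foll/t1/[-]
after 5 — deliver 4→1: n1:lead/t1/[-]
after 6 — deliver 1→0: n0:foll/t1/[-]
after 7 — deliver 0→1: ·
after 8 — propose(1,'x'): n1:lead/t1/[x]
after 9 — deliver 1→4: n4:foll/t1/[x]
after 10 — deliver 4→1: ·
after 11 — deliver 1→2: n2:foll/t1/[x]
after 12 — deliver 2→1: ·
after 13 — deliver 1→3: n3:foll/t1/[-]
after 14 — deliver 3→1: ·
after 15 — deliver 1→0: n0:foll/t1/[x]
after 16 — deliver 0→1: ·
after 17 — timeout(3): n3:cand/t2/[-]
after 18 — deliver 3→2: n2:foll/t2/[x]
after 19 — deliver 2→3: ·

x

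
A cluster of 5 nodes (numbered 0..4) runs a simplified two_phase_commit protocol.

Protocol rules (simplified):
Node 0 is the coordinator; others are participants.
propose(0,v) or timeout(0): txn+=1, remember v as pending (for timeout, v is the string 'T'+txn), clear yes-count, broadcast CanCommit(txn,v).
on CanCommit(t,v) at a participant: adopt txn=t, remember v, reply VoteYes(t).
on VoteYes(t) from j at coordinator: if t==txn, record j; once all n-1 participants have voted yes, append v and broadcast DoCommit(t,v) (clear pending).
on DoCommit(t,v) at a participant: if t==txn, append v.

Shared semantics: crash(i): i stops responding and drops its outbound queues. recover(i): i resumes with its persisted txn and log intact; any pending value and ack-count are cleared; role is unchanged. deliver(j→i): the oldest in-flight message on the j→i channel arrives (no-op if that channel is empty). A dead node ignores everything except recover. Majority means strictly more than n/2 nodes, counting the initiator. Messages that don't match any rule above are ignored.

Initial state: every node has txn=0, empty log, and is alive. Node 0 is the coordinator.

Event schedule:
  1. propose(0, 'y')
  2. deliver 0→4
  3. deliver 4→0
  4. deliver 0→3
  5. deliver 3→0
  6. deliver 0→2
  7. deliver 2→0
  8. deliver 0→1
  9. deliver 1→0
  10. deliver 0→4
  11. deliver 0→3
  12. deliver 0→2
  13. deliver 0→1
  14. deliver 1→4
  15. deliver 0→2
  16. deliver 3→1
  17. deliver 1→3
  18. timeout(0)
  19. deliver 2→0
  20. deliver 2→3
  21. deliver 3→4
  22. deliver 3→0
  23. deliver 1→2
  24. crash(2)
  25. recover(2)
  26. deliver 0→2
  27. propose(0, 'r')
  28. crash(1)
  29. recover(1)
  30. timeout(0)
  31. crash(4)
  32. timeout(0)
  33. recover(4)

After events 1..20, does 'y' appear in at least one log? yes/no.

yes

step 1 propose(0,'y'): 0={coor,t=1,log=-}
step 2 deliver 0→4: 4={part,t=1,log=-}
step 3 deliver 4→0: —
step 4 deliver 0→3: 3={part,t=1,log=-}
step 5 deliver 3→0: —
step 6 deliver 0→2: 2={part,t=1,log=-}
step 7 deliver 2→0: —
step 8 deliver 0→1: 1={part,t=1,log=-}
step 9 deliver 1→0: 0={coor,t=1,log=y}
step 10 deliver 0→4: 4={part,t=1,log=y}
step 11 deliver 0→3: 3={part,t=1,log=y}
step 12 deliver 0→2: 2={part,t=1,log=y}
step 13 deliver 0→1: 1={part,t=1,log=y}
step 14 deliver 1→4: —
step 15 deliver 0→2: —
step 16 deliver 3→1: —
step 17 deliver 1→3: —
step 18 timeout(0): 0={coor,t=2,log=y}
step 19 deliver 2→0: —
step 20 deliver 2→3: —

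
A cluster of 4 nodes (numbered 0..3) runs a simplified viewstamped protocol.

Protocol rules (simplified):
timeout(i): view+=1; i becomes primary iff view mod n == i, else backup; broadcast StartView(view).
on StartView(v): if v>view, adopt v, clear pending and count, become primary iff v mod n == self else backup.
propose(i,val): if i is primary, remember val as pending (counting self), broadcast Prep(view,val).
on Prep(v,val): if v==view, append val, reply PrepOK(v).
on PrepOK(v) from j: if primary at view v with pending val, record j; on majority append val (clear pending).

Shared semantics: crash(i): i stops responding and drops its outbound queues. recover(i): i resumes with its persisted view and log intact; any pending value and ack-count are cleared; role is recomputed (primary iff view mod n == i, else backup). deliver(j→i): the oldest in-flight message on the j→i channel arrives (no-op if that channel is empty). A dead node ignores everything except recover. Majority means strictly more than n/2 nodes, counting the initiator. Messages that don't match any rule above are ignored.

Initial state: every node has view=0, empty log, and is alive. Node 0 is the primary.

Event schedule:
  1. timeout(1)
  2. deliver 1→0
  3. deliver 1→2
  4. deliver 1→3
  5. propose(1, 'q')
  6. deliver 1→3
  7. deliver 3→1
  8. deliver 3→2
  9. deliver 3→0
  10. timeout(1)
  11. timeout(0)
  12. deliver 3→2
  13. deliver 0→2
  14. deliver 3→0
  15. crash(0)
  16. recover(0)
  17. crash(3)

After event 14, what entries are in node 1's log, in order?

1. timeout(1):  <1:prim v1 ->
2. deliver 1→0:  <0:back v1 ->
3. deliver 1→2:  <2:back v1 ->
4. deliver 1→3:  <3:back v1 ->
5. propose(1,'q'):  nop
6. deliver 1→3:  <3:back v1 q>
7. deliver 3→1:  nop
8. deliver 3→2:  nop
9. deliver 3→0:  nop
10. timeout(1):  <1:back v2 ->
11. timeout(0):  <0:back v2 ->
12. deliver 3→2:  nop
13. deliver 0→2:  <2:prim v2 ->
14. deliver 3→0:  nop

empty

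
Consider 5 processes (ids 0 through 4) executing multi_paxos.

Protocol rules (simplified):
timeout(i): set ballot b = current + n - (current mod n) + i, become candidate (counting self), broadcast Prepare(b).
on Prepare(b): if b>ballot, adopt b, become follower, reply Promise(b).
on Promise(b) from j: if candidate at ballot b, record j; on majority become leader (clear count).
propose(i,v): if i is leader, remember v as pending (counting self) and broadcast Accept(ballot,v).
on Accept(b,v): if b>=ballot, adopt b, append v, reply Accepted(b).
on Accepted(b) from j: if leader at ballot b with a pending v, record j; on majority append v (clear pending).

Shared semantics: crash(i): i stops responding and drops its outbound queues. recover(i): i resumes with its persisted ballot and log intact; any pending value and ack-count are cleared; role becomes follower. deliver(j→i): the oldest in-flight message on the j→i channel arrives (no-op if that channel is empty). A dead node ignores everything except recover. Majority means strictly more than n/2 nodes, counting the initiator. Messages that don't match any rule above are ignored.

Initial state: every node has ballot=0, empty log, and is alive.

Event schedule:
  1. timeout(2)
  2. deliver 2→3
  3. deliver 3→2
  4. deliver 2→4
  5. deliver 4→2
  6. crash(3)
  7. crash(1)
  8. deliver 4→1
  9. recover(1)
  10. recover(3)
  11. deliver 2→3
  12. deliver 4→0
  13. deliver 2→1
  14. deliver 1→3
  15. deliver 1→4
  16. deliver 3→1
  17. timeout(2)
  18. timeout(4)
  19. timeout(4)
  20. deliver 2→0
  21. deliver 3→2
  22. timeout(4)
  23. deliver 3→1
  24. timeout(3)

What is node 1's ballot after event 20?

7

1. timeout(2):  <2:cand b7 ->
2. deliver 2→3:  <3:foll b7 ->
3. deliver 3→2:  nop
4. deliver 2→4:  <4:foll b7 ->
5. deliver 4→2:  <2:lead b7 ->
6. crash(3):  <3:✗foll b7 ->
7. crash(1):  <1:✗foll b0 ->
8. deliver 4→1:  nop
9. recover(1):  <1:foll b0 ->
10. recover(3):  <3:foll b7 ->
11. deliver 2→3:  nop
12. deliver 4→0:  nop
13. deliver 2→1:  <1:foll b7 ->
14. deliver 1→3:  nop
15. deliver 1→4:  nop
16. deliver 3→1:  nop
17. timeout(2):  <2:cand b12 ->
18. timeout(4):  <4:cand b14 ->
19. timeout(4):  <4:cand b19 ->
20. deliver 2→0:  <0:foll b7 ->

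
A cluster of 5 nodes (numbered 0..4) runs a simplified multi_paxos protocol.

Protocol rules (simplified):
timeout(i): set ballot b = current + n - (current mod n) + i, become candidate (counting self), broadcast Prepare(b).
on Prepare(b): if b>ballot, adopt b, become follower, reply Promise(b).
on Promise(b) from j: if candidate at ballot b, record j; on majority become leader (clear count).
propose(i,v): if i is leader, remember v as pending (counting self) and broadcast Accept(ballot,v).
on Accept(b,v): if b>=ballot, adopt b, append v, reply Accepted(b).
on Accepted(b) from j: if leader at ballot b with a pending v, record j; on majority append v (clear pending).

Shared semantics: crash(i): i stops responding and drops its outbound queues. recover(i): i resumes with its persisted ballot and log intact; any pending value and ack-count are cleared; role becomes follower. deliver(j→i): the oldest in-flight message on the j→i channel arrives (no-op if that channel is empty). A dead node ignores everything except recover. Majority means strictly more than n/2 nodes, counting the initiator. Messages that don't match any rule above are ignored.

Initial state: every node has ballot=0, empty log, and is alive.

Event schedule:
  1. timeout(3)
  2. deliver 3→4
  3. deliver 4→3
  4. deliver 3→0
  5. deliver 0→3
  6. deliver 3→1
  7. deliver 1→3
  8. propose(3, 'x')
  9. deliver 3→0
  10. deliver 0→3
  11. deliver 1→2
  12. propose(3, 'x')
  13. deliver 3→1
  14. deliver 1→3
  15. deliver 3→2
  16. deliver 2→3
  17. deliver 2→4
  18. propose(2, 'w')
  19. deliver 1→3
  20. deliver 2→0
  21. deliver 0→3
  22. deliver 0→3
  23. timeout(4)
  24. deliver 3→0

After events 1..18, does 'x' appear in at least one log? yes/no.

[1] timeout(3) → N3(cand b8 [-])
[2] deliver 3→4 → N4(foll b8 [-])
[3] deliver 4→3 → ∅
[4] deliver 3→0 → N0(foll b8 [-])
[5] deliver 0→3 → N3(lead b8 [-])
[6] deliver 3→1 → N1(foll b8 [-])
[7] deliver 1→3 → ∅
[8] propose(3,'x') → ∅
[9] deliver 3→0 → N0(foll b8 [x])
[10] deliver 0→3 → ∅
[11] deliver 1→2 → ∅
[12] propose(3,'x') → ∅
[13] deliver 3→1 → N1(foll b8 [x])
[14] deliver 1→3 → ∅
[15] deliver 3→2 → N2(foll b8 [-])
[16] deliver 2→3 → ∅
[17] deliver 2→4 → ∅
[18] propose(2,'w') → ∅

yes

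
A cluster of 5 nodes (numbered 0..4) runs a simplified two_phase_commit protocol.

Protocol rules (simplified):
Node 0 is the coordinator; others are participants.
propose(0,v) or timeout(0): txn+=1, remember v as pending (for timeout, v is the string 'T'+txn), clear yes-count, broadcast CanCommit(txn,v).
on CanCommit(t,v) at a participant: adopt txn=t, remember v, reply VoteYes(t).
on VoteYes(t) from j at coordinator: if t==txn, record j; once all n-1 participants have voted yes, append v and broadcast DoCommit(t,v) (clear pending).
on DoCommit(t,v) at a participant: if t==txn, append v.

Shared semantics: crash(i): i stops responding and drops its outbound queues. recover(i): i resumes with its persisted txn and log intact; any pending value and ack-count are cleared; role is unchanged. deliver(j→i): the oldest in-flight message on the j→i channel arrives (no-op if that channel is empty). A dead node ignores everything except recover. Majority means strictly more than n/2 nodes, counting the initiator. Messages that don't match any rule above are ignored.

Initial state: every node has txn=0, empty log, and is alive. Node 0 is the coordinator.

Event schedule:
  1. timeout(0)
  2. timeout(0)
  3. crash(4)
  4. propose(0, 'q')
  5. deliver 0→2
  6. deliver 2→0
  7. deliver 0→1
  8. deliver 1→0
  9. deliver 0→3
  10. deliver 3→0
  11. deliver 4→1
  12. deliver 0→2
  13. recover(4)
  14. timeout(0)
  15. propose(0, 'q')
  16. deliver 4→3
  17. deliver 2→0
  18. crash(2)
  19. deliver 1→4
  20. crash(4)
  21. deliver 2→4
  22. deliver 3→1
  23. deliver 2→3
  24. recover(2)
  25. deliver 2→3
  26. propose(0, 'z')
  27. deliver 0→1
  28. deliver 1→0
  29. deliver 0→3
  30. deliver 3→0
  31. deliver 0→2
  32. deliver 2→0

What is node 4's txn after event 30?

e1 timeout(0): 0[coor,t=1,-]
e2 timeout(0): 0[coor,t=2,-]
e3 crash(4): 4[✗part,t=0,-]
e4 propose(0,'q'): 0[coor,t=3,-]
e5 deliver 0→2: 2[part,t=1,-]
e6 deliver 2→0: ·
e7 deliver 0→1: 1[part,t=1,-]
e8 deliver 1→0: ·
e9 deliver 0→3: 3[part,t=1,-]
e10 deliver 3→0: ·
e11 deliver 4→1: ·
e12 deliver 0→2: 2[part,t=2,-]
e13 recover(4): 4[part,t=0,-]
e14 timeout(0): 0[coor,t=4,-]
e15 propose(0,'q'): 0[coor,t=5,-]
e16 deliver 4→3: ·
e17 deliver 2→0: ·
e18 crash(2): 2[✗part,t=2,-]
e19 deliver 1→4: ·
e20 crash(4): 4[✗part,t=0,-]
e21 deliver 2→4: ·
e22 deliver 3→1: ·
e23 deliver 2→3: ·
e24 recover(2): 2[part,t=2,-]
e25 deliver 2→3: ·
e26 propose(0,'z'): 0[coor,t=6,-]
e27 deliver 0→1: 1[part,t=2,-]
e28 deliver 1→0: ·
e29 deliver 0→3: 3[part,t=2,-]
e30 deliver 3→0: ·

0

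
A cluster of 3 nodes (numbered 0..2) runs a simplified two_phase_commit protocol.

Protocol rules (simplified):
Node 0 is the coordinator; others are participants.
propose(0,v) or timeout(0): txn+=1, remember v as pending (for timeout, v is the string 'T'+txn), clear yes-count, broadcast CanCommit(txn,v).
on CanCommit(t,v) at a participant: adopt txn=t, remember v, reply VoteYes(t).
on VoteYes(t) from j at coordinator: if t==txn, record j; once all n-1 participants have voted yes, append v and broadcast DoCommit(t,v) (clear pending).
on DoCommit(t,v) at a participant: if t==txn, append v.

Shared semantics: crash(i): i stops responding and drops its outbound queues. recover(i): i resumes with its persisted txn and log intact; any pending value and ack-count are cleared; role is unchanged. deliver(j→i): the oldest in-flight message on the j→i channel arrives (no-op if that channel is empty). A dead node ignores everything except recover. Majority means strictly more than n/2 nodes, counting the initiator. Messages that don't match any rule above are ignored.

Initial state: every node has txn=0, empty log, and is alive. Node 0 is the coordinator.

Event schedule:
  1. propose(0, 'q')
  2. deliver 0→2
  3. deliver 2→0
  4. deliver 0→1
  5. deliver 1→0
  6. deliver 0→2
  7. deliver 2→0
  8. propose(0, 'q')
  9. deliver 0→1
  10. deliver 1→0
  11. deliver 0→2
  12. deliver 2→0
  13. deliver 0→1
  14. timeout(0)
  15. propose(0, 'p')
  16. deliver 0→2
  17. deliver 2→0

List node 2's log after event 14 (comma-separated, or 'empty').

e1 propose(0,'q'): 0[coor,t=1,-]
e2 deliver 0→2: 2[part,t=1,-]
e3 deliver 2→0: ·
e4 deliver 0→1: 1[part,t=1,-]
e5 deliver 1→0: 0[coor,t=1,q]
e6 deliver 0→2: 2[part,t=1,q]
e7 deliver 2→0: ·
e8 propose(0,'q'): 0[coor,t=2,q]
e9 deliver 0→1: 1[part,t=1,q]
e10 deliver 1→0: ·
e11 deliver 0→2: 2[part,t=2,q]
e12 deliver 2→0: ·
e13 deliver 0→1: 1[part,t=2,q]
e14 timeout(0): 0[coor,t=3,q]

q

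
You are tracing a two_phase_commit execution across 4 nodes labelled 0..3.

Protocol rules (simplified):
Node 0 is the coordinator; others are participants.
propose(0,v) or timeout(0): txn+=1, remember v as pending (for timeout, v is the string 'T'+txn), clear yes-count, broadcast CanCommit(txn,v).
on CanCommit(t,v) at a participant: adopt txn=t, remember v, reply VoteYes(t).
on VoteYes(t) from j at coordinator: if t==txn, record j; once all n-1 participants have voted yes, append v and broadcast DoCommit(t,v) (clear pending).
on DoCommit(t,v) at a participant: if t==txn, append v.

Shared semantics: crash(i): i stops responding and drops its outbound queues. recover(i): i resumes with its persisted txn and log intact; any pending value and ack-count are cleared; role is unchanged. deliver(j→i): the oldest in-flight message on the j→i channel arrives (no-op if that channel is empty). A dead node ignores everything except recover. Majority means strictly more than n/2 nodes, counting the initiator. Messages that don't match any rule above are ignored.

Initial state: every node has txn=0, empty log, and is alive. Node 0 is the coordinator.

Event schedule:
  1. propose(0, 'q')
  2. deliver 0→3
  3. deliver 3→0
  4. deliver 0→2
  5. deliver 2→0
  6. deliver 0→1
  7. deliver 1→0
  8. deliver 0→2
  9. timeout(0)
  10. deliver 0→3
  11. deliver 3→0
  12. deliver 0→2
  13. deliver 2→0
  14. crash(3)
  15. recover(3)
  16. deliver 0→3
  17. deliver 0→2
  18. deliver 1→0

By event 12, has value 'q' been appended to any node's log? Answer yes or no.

e1 propose(0,'q'): 0[coor,t=1,-]
e2 deliver 0→3: 3[part,t=1,-]
e3 deliver 3→0: ·
e4 deliver 0→2: 2[part,t=1,-]
e5 deliver 2→0: ·
e6 deliver 0→1: 1[part,t=1,-]
e7 deliver 1→0: 0[coor,t=1,q]
e8 deliver 0→2: 2[part,t=1,q]
e9 timeout(0): 0[coor,t=2,q]
e10 deliver 0→3: 3[part,t=1,q]
e11 deliver 3→0: ·
e12 deliver 0→2: 2[part,t=2,q]

yes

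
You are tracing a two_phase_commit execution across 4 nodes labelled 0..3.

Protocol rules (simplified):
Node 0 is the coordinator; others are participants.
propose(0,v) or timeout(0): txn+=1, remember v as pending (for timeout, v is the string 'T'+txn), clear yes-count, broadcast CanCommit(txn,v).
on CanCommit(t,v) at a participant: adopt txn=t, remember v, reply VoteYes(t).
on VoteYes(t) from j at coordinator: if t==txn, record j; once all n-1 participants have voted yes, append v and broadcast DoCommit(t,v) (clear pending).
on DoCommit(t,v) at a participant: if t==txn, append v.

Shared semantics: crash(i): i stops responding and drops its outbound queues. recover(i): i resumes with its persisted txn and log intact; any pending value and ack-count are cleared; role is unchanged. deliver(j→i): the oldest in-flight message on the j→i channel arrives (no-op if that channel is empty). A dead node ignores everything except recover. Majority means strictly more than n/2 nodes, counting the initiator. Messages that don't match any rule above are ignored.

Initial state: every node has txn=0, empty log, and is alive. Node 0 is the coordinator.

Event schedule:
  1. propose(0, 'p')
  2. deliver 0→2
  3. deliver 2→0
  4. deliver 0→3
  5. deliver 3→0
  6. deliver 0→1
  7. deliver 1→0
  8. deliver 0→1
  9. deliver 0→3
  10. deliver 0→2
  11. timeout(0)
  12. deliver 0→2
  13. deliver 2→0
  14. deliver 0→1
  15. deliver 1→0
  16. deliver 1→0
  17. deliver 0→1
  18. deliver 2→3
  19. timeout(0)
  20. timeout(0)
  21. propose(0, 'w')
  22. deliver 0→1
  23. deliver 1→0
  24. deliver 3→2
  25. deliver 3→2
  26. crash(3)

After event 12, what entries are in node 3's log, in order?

after 1 — propose(0,'p'): n0:coor/t1/[-]
after 2 — deliver 0→2: n2:part/t1/[-]
after 3 — deliver 2→0: ·
after 4 — deliver 0→3: n3:part/t1/[-]
after 5 — deliver 3→0: ·
after 6 — deliver 0→1: n1:part/t1/[-]
after 7 — deliver 1→0: n0:coor/t1/[p]
after 8 — deliver 0→1: n1:part/t1/[p]
after 9 — deliver 0→3: n3:part/t1/[p]
after 10 — deliver 0→2: n2:part/t1/[p]
after 11 — timeout(0): n0:coor/t2/[p]
after 12 — deliver 0→2: n2:part/t2/[p]

p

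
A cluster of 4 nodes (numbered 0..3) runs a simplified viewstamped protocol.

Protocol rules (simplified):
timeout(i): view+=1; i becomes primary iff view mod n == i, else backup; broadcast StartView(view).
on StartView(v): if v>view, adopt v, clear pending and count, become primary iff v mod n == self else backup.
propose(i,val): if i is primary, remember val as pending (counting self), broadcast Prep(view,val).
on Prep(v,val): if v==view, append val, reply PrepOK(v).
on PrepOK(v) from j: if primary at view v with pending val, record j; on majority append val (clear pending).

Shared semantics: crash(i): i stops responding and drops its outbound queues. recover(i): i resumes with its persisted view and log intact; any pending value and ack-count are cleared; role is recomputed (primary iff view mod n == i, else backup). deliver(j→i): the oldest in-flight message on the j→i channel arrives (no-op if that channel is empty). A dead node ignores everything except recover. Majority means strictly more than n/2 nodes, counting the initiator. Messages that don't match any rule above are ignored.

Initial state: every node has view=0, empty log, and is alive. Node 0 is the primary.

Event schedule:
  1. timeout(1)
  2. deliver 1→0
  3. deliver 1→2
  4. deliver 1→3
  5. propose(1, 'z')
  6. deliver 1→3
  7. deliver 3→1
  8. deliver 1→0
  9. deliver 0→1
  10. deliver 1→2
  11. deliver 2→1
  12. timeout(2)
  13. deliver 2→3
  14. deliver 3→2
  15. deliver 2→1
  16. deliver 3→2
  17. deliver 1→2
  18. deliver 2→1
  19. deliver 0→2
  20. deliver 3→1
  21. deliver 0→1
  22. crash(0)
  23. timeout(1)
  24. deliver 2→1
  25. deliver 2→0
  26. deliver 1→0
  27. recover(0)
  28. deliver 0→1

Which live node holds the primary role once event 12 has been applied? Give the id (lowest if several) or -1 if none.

1

1. timeout(1):  <1:prim v1 ->
2. deliver 1→0:  <0:back v1 ->
3. deliver 1→2:  <2:back v1 ->
4. deliver 1→3:  <3:back v1 ->
5. propose(1,'z'):  nop
6. deliver 1→3:  <3:back v1 z>
7. deliver 3→1:  nop
8. deliver 1→0:  <0:back v1 z>
9. deliver 0→1:  <1:prim v1 z>
10. deliver 1→2:  <2:back v1 z>
11. deliver 2→1:  nop
12. timeout(2):  <2:prim v2 z>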